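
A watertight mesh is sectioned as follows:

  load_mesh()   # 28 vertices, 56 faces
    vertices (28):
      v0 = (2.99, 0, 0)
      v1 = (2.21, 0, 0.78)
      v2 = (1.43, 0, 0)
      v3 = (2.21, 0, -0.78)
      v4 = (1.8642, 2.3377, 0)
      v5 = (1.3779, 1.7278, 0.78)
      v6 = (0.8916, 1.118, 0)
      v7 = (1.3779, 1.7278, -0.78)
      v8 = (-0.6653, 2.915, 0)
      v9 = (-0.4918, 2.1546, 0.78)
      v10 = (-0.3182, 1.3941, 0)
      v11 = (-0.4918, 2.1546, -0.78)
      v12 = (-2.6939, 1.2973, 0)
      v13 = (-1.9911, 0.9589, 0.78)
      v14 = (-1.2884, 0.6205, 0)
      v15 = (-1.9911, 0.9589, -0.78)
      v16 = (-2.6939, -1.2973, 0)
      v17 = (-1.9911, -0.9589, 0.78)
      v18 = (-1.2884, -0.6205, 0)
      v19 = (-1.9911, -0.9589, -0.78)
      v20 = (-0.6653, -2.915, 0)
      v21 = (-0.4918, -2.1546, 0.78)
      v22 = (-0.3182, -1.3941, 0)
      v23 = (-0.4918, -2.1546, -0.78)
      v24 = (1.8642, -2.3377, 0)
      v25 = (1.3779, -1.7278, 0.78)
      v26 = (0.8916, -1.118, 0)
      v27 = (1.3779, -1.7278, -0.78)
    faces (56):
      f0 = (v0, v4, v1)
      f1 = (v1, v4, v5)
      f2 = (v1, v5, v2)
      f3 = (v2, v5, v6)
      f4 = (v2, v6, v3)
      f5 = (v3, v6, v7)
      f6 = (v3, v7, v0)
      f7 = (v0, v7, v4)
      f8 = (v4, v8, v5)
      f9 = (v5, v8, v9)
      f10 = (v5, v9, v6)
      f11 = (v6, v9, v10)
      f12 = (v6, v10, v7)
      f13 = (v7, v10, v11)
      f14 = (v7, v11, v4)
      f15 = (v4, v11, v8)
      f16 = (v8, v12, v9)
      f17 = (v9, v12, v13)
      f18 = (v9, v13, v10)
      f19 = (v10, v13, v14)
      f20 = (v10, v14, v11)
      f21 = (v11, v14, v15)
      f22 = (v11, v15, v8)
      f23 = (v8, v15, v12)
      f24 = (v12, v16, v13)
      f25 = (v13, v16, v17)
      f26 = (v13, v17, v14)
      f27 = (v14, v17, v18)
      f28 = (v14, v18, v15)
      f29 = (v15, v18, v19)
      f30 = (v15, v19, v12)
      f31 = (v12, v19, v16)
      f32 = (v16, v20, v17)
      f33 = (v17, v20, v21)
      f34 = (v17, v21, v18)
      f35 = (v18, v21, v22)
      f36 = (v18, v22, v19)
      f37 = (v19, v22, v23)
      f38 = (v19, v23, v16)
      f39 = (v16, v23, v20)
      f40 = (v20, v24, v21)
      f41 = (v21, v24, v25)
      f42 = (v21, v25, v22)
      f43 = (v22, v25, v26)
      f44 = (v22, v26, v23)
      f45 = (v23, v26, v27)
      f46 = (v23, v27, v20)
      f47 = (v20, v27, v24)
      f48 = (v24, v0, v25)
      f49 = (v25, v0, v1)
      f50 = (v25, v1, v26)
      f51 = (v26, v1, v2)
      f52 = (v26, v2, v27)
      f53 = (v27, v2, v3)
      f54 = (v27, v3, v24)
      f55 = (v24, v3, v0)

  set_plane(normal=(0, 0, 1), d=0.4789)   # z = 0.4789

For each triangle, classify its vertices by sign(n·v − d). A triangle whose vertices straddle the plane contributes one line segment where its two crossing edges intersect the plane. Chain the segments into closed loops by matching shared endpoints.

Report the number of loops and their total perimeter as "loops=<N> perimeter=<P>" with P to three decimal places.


loops=2 perimeter=26.849

Straddling triangles (28 of 56):
  (v0,v4,v1) [--+] → (2.07651, 0.902412, 0.4789)–(2.5111, 0, 0.4789)  len=1.0016
  (v1,v4,v5) [+-+] → (2.07651, 0.902412, 0.4789)–(1.56562, 1.96324, 0.4789)  len=1.1774
  (v1,v5,v2) [++-] → (1.39801, 1.06082, 0.4789)–(1.9089, 0, 0.4789)  len=1.1774
  (v2,v5,v6) [-+-] → (1.39801, 1.06082, 0.4789)–(1.19018, 1.4924, 0.4789)  len=0.4790
  (v4,v8,v5) [--+] → (0.589172, 2.18609, 0.4789)–(1.56562, 1.96324, 0.4789)  len=1.0016
  (v5,v8,v9) [+-+] → (0.589172, 2.18609, 0.4789)–(-0.558775, 2.44813, 0.4789)  len=1.1775
  (v5,v9,v6) [++-] → (0.0422279, 1.75445, 0.4789)–(1.19018, 1.4924, 0.4789)  len=1.1775
  (v6,v9,v10) [-+-] → (0.0422279, 1.75445, 0.4789)–(-0.424786, 1.86103, 0.4789)  len=0.4790
  (v8,v12,v9) [--+] → (-1.34187, 1.82366, 0.4789)–(-0.558775, 2.44813, 0.4789)  len=1.0016
  (v9,v12,v13) [+-+] → (-1.34187, 1.82366, 0.4789)–(-2.2624, 1.08953, 0.4789)  len=1.1774
  (v9,v13,v10) [++-] → (-1.34532, 1.1269, 0.4789)–(-0.424786, 1.86103, 0.4789)  len=1.1774
  (v10,v13,v14) [-+-] → (-1.34532, 1.1269, 0.4789)–(-1.71984, 0.828269, 0.4789)  len=0.4790
  (v12,v16,v13) [--+] → (-2.2624, 0.0879489, 0.4789)–(-2.2624, 1.08953, 0.4789)  len=1.0016
  (v13,v16,v17) [+-+] → (-2.2624, 0.0879489, 0.4789)–(-2.2624, -1.08953, 0.4789)  len=1.1775
  (v13,v17,v14) [++-] → (-1.71984, -0.349211, 0.4789)–(-1.71984, 0.828269, 0.4789)  len=1.1775
  (v14,v17,v18) [-+-] → (-1.71984, -0.349211, 0.4789)–(-1.71984, -0.828269, 0.4789)  len=0.4791
  (v16,v20,v17) [--+] → (-1.47931, -1.714, 0.4789)–(-2.2624, -1.08953, 0.4789)  len=1.0016
  (v17,v20,v21) [+-+] → (-1.47931, -1.714, 0.4789)–(-0.558775, -2.44813, 0.4789)  len=1.1774
  (v17,v21,v18) [++-] → (-0.799308, -1.5624, 0.4789)–(-1.71984, -0.828269, 0.4789)  len=1.1774
  (v18,v21,v22) [-+-] → (-0.799308, -1.5624, 0.4789)–(-0.424786, -1.86103, 0.4789)  len=0.4790
  (v20,v24,v21) [--+] → (0.417676, -2.22528, 0.4789)–(-0.558775, -2.44813, 0.4789)  len=1.0016
  (v21,v24,v25) [+-+] → (0.417676, -2.22528, 0.4789)–(1.56562, -1.96324, 0.4789)  len=1.1775
  (v21,v25,v22) [++-] → (0.723162, -1.59898, 0.4789)–(-0.424786, -1.86103, 0.4789)  len=1.1775
  (v22,v25,v26) [-+-] → (0.723162, -1.59898, 0.4789)–(1.19018, -1.4924, 0.4789)  len=0.4790
  (v24,v0,v25) [--+] → (2.00021, -1.06082, 0.4789)–(1.56562, -1.96324, 0.4789)  len=1.0016
  (v25,v0,v1) [+-+] → (2.00021, -1.06082, 0.4789)–(2.5111, 0, 0.4789)  len=1.1774
  (v25,v1,v26) [++-] → (1.70106, -0.431577, 0.4789)–(1.19018, -1.4924, 0.4789)  len=1.1774
  (v26,v1,v2) [-+-] → (1.70106, -0.431577, 0.4789)–(1.9089, 0, 0.4789)  len=0.4790

Chained into 2 loop(s):
  loop 1: 14 segments, perimeter = 15.2533
  loop 2: 14 segments, perimeter = 11.5953
Total perimeter = 26.849


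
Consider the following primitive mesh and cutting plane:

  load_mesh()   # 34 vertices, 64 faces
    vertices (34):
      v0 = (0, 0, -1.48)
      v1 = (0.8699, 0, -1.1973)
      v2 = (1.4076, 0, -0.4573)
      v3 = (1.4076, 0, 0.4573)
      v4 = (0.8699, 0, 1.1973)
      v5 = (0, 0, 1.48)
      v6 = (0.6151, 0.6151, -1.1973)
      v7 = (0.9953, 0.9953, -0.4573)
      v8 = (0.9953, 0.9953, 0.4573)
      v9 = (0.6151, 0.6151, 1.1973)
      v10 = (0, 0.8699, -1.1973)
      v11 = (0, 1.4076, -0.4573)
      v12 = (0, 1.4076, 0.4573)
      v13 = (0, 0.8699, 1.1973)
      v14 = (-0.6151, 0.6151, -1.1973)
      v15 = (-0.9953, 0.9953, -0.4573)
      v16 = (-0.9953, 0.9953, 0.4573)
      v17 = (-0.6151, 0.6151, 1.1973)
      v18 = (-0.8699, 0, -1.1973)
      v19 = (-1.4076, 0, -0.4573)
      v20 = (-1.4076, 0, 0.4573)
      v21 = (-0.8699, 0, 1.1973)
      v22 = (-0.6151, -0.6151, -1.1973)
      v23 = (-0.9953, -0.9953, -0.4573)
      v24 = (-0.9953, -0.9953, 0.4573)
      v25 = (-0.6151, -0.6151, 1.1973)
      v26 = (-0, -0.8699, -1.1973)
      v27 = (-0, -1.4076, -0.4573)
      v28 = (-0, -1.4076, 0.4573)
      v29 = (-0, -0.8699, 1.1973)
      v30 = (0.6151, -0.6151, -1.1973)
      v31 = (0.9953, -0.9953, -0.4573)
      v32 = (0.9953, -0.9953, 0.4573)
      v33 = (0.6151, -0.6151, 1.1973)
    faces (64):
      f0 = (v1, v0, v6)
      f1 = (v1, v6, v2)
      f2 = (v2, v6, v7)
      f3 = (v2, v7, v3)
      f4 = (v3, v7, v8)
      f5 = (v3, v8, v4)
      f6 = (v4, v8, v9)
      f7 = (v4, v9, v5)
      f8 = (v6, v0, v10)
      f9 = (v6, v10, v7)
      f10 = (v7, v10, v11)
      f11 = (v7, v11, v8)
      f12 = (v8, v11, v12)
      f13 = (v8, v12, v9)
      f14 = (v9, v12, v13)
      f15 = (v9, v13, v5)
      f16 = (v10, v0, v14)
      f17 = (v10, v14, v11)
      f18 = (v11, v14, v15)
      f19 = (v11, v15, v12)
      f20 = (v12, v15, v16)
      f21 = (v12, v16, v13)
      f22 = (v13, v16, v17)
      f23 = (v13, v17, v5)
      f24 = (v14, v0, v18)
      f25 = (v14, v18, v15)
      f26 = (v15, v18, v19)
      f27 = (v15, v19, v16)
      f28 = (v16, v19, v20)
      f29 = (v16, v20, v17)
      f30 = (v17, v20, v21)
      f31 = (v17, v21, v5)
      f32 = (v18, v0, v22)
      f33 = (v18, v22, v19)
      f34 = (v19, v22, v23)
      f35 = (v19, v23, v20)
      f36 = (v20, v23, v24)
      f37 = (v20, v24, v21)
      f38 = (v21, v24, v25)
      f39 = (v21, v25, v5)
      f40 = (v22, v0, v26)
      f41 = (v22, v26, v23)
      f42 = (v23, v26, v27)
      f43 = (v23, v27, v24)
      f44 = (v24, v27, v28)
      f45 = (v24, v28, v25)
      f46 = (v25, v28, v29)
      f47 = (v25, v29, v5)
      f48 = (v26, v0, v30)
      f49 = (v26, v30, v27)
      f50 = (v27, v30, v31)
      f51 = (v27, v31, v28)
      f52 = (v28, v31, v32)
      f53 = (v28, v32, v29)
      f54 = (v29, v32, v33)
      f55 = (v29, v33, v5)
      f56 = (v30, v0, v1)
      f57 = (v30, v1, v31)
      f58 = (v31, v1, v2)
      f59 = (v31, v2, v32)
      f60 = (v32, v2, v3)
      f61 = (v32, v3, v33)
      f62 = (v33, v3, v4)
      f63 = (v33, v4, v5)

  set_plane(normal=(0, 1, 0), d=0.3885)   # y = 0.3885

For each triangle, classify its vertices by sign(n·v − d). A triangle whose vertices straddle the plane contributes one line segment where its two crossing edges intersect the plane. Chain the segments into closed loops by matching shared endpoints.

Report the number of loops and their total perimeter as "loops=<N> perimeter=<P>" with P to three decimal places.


Straddling triangles (20 of 64):
  (v1,v0,v6) [--+] → (0.3885, 0.3885, -1.30145)–(0.708967, 0.3885, -1.1973)  len=0.3370
  (v1,v6,v2) [-+-] → (0.708967, 0.3885, -1.1973)–(0.907053, 0.3885, -0.924687)  len=0.3370
  (v2,v6,v7) [-++] → (0.907053, 0.3885, -0.924687)–(1.24667, 0.3885, -0.4573)  len=0.5777
  (v2,v7,v3) [-+-] → (1.24667, 0.3885, -0.4573)–(1.24667, 0.3885, 0.1003)  len=0.5576
  (v3,v7,v8) [-++] → (1.24667, 0.3885, 0.1003)–(1.24667, 0.3885, 0.4573)  len=0.3570
  (v3,v8,v4) [-+-] → (1.24667, 0.3885, 0.4573)–(0.918848, 0.3885, 0.908452)  len=0.5577
  (v4,v8,v9) [-++] → (0.918848, 0.3885, 0.908452)–(0.708967, 0.3885, 1.1973)  len=0.3570
  (v4,v9,v5) [-+-] → (0.708967, 0.3885, 1.1973)–(0.3885, 0.3885, 1.30145)  len=0.3370
  (v6,v0,v10) [+-+] → (0.3885, 0.3885, -1.30145)–(0, 0.3885, -1.35375)  len=0.3920
  (v9,v13,v5) [++-] → (0, 0.3885, 1.35375)–(0.3885, 0.3885, 1.30145)  len=0.3920
  (v10,v0,v14) [+-+] → (0, 0.3885, -1.35375)–(-0.3885, 0.3885, -1.30145)  len=0.3920
  (v13,v17,v5) [++-] → (-0.3885, 0.3885, 1.30145)–(0, 0.3885, 1.35375)  len=0.3920
  (v14,v0,v18) [+--] → (-0.3885, 0.3885, -1.30145)–(-0.708967, 0.3885, -1.1973)  len=0.3370
  (v14,v18,v15) [+-+] → (-0.708967, 0.3885, -1.1973)–(-0.918848, 0.3885, -0.908452)  len=0.3570
  (v15,v18,v19) [+--] → (-0.918848, 0.3885, -0.908452)–(-1.24667, 0.3885, -0.4573)  len=0.5577
  (v15,v19,v16) [+-+] → (-1.24667, 0.3885, -0.4573)–(-1.24667, 0.3885, -0.1003)  len=0.3570
  (v16,v19,v20) [+--] → (-1.24667, 0.3885, -0.1003)–(-1.24667, 0.3885, 0.4573)  len=0.5576
  (v16,v20,v17) [+-+] → (-1.24667, 0.3885, 0.4573)–(-0.907053, 0.3885, 0.924687)  len=0.5777
  (v17,v20,v21) [+--] → (-0.907053, 0.3885, 0.924687)–(-0.708967, 0.3885, 1.1973)  len=0.3370
  (v17,v21,v5) [+--] → (-0.708967, 0.3885, 1.1973)–(-0.3885, 0.3885, 1.30145)  len=0.3370

Chained into 1 loop(s):
  loop 1: 20 segments, perimeter = 8.4040
Total perimeter = 8.404

loops=1 perimeter=8.404


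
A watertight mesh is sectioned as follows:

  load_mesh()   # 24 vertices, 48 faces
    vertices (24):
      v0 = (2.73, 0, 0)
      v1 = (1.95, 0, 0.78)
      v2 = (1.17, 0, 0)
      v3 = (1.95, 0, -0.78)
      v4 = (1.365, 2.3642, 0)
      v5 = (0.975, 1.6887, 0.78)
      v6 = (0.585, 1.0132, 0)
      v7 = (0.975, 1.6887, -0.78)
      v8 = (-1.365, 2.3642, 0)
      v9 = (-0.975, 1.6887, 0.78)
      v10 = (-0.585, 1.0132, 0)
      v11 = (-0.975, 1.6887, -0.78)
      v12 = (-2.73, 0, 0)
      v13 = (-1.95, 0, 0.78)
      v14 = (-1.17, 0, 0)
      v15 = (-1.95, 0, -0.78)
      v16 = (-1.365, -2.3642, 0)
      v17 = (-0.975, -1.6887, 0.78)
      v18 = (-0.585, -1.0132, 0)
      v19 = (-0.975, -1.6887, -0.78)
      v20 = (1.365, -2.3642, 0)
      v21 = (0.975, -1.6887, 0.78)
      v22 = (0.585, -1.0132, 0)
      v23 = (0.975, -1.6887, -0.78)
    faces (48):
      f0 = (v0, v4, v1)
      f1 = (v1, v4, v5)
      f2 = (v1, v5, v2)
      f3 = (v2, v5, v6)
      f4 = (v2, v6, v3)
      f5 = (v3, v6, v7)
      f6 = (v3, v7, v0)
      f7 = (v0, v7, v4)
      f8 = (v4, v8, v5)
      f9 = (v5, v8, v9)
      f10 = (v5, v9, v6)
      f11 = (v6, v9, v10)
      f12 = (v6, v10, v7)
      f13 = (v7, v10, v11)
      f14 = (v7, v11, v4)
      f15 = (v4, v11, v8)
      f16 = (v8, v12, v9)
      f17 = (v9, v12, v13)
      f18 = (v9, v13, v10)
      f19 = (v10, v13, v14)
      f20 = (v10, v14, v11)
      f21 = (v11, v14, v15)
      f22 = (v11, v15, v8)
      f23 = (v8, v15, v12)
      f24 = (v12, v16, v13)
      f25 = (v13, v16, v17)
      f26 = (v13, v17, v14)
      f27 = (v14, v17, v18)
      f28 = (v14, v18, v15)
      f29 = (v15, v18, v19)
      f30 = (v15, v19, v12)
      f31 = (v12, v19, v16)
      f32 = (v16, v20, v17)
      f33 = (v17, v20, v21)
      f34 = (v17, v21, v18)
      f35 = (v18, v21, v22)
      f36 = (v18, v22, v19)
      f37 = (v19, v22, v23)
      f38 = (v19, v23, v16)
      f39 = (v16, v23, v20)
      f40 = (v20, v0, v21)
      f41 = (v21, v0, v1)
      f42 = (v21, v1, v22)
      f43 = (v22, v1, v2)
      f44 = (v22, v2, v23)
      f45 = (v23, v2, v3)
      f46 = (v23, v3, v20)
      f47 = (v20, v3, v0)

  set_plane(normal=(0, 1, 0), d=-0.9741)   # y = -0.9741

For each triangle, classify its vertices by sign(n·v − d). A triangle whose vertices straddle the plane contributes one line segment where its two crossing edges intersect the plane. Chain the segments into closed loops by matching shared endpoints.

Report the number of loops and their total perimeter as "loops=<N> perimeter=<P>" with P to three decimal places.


Straddling triangles (16 of 48):
  (v12,v16,v13) [+-+] → (-2.16759, -0.9741, 0)–(-1.70897, -0.9741, 0.458624)  len=0.6486
  (v13,v16,v17) [+--] → (-1.70897, -0.9741, 0.458624)–(-1.38759, -0.9741, 0.78)  len=0.4545
  (v13,v17,v14) [+-+] → (-1.38759, -0.9741, 0.78)–(-1.05752, -0.9741, 0.449931)  len=0.4668
  (v14,v17,v18) [+--] → (-1.05752, -0.9741, 0.449931)–(-0.607576, -0.9741, 0)  len=0.6363
  (v14,v18,v15) [+-+] → (-0.607576, -0.9741, 0)–(-0.637676, -0.9741, -0.0301007)  len=0.0426
  (v15,v18,v19) [+--] → (-0.637676, -0.9741, -0.0301007)–(-1.38759, -0.9741, -0.78)  len=1.0605
  (v15,v19,v12) [+-+] → (-1.38759, -0.9741, -0.78)–(-1.71766, -0.9741, -0.449931)  len=0.4668
  (v12,v19,v16) [+--] → (-1.71766, -0.9741, -0.449931)–(-2.16759, -0.9741, 0)  len=0.6363
  (v20,v0,v21) [-+-] → (2.16759, -0.9741, 0)–(1.71766, -0.9741, 0.449931)  len=0.6363
  (v21,v0,v1) [-++] → (1.71766, -0.9741, 0.449931)–(1.38759, -0.9741, 0.78)  len=0.4668
  (v21,v1,v22) [-+-] → (1.38759, -0.9741, 0.78)–(0.637676, -0.9741, 0.0301007)  len=1.0605
  (v22,v1,v2) [-++] → (0.637676, -0.9741, 0.0301007)–(0.607576, -0.9741, 0)  len=0.0426
  (v22,v2,v23) [-+-] → (0.607576, -0.9741, 0)–(1.05752, -0.9741, -0.449931)  len=0.6363
  (v23,v2,v3) [-++] → (1.05752, -0.9741, -0.449931)–(1.38759, -0.9741, -0.78)  len=0.4668
  (v23,v3,v20) [-+-] → (1.38759, -0.9741, -0.78)–(1.70897, -0.9741, -0.458624)  len=0.4545
  (v20,v3,v0) [-++] → (1.70897, -0.9741, -0.458624)–(2.16759, -0.9741, 0)  len=0.6486

Chained into 2 loop(s):
  loop 1: 8 segments, perimeter = 4.4124
  loop 2: 8 segments, perimeter = 4.4124
Total perimeter = 8.825

loops=2 perimeter=8.825


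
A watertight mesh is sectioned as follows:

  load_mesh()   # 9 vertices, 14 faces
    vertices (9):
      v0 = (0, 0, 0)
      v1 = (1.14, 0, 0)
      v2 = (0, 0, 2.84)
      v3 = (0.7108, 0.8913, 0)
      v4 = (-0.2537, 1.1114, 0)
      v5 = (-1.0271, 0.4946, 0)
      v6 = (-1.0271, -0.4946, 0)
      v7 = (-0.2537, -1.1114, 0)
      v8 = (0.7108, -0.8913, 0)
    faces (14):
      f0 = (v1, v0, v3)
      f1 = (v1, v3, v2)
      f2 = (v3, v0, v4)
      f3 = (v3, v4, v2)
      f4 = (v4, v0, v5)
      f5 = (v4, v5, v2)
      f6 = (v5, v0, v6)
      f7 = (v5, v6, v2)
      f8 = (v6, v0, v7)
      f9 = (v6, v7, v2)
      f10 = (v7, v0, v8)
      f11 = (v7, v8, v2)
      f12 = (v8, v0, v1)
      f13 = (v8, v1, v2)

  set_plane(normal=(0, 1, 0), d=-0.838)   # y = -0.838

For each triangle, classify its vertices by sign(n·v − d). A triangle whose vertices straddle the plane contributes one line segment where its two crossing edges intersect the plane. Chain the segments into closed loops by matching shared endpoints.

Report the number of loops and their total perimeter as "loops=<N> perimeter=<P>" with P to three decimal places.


Straddling triangles (6 of 14):
  (v6,v0,v7) [++-] → (-0.191291, -0.838, 0)–(-0.596514, -0.838, 0)  len=0.4052
  (v6,v7,v2) [+-+] → (-0.596514, -0.838, 0)–(-0.191291, -0.838, 0.698629)  len=0.8076
  (v7,v0,v8) [-+-] → (-0.191291, -0.838, 0)–(0.668294, -0.838, 0)  len=0.8596
  (v7,v8,v2) [--+] → (0.668294, -0.838, 0.169833)–(-0.191291, -0.838, 0.698629)  len=1.0092
  (v8,v0,v1) [-++] → (0.668294, -0.838, 0)–(0.736466, -0.838, 0)  len=0.0682
  (v8,v1,v2) [-++] → (0.736466, -0.838, 0)–(0.668294, -0.838, 0.169833)  len=0.1830

Chained into 1 loop(s):
  loop 1: 6 segments, perimeter = 3.3328
Total perimeter = 3.333

loops=1 perimeter=3.333


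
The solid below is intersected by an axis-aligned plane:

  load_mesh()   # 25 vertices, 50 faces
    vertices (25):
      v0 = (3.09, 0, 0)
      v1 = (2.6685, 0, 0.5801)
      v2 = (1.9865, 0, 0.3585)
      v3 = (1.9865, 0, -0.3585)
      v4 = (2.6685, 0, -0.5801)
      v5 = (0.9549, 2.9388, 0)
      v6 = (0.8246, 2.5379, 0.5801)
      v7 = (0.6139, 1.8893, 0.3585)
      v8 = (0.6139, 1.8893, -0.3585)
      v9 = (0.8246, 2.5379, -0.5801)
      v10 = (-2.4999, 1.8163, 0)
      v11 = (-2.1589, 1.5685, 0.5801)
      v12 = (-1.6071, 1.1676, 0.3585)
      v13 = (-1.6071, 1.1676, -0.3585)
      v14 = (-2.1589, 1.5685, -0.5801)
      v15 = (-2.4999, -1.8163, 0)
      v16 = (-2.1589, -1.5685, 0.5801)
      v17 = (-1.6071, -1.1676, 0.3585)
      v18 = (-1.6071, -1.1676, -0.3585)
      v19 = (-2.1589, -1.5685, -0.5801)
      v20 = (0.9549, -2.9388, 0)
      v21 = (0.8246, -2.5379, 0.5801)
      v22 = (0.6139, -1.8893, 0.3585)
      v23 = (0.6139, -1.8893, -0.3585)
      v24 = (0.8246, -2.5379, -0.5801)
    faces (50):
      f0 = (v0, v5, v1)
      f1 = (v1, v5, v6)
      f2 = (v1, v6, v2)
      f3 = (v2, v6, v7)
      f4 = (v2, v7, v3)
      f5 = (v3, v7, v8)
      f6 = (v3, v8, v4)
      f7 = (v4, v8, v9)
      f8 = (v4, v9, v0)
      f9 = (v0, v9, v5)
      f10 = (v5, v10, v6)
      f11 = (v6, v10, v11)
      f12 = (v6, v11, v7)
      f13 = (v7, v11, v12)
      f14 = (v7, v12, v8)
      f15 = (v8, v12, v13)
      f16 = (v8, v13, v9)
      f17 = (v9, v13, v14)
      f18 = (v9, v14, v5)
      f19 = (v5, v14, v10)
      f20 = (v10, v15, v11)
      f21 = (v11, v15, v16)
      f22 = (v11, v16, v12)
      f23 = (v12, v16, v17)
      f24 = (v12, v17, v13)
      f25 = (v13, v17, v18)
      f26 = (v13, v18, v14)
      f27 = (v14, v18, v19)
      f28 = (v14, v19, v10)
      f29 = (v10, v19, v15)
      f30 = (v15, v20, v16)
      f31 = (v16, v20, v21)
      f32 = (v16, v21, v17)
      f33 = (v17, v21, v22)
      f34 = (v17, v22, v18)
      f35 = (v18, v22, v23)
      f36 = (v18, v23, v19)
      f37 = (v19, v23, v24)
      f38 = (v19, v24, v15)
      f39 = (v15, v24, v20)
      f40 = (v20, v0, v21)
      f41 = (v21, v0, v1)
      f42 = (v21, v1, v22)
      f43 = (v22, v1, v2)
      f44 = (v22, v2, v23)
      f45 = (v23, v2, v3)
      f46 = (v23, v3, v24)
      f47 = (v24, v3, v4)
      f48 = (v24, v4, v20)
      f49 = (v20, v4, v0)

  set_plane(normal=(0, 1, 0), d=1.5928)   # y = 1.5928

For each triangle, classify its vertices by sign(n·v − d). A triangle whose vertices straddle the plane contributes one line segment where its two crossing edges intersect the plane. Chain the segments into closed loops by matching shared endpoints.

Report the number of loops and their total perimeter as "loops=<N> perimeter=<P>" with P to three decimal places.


Straddling triangles (22 of 50):
  (v0,v5,v1) [-+-] → (1.9328, 1.5928, 0)–(1.73975, 1.5928, 0.265692)  len=0.3284
  (v1,v5,v6) [-++] → (1.73975, 1.5928, 0.265692)–(1.51126, 1.5928, 0.5801)  len=0.3887
  (v1,v6,v2) [-+-] → (1.51126, 1.5928, 0.5801)–(1.25729, 1.5928, 0.497577)  len=0.2670
  (v2,v6,v7) [-++] → (1.25729, 1.5928, 0.497577)–(0.829311, 1.5928, 0.3585)  len=0.4500
  (v2,v7,v3) [-+-] → (0.829311, 1.5928, 0.3585)–(0.829311, 1.5928, 0.245977)  len=0.1125
  (v3,v7,v8) [-++] → (0.829311, 1.5928, 0.245977)–(0.829311, 1.5928, -0.3585)  len=0.6045
  (v3,v8,v4) [-+-] → (0.829311, 1.5928, -0.3585)–(0.936342, 1.5928, -0.393277)  len=0.1125
  (v4,v8,v9) [-++] → (0.936342, 1.5928, -0.393277)–(1.51126, 1.5928, -0.5801)  len=0.6045
  (v4,v9,v0) [-+-] → (1.51126, 1.5928, -0.5801)–(1.66822, 1.5928, -0.364074)  len=0.2670
  (v0,v9,v5) [-++] → (1.66822, 1.5928, -0.364074)–(1.9328, 1.5928, 0)  len=0.4501
  (v6,v10,v11) [++-] → (-2.19234, 1.5928, 0.523214)–(-2.08411, 1.5928, 0.5801)  len=0.1223
  (v6,v11,v7) [+-+] → (-2.08411, 1.5928, 0.5801)–(-1.94887, 1.5928, 0.563314)  len=0.1363
  (v7,v11,v12) [+--] → (-1.94887, 1.5928, 0.563314)–(-0.298566, 1.5928, 0.3585)  len=1.6630
  (v7,v12,v8) [+-+] → (-0.298566, 1.5928, 0.3585)–(-0.298566, 1.5928, -0.0639309)  len=0.4224
  (v8,v12,v13) [+--] → (-0.298566, 1.5928, -0.0639309)–(-0.298566, 1.5928, -0.3585)  len=0.2946
  (v8,v13,v9) [+-+] → (-0.298566, 1.5928, -0.3585)–(-0.852551, 1.5928, -0.427262)  len=0.5582
  (v9,v13,v14) [+--] → (-0.852551, 1.5928, -0.427262)–(-2.08411, 1.5928, -0.5801)  len=1.2410
  (v9,v14,v5) [+-+] → (-2.08411, 1.5928, -0.5801)–(-2.10368, 1.5928, -0.569813)  len=0.0221
  (v5,v14,v10) [+-+] → (-2.10368, 1.5928, -0.569813)–(-2.19234, 1.5928, -0.523214)  len=0.1002
  (v10,v15,v11) [+--] → (-2.4999, 1.5928, 0)–(-2.19234, 1.5928, 0.523214)  len=0.6069
  (v14,v19,v10) [--+] → (-2.47738, 1.5928, -0.0383043)–(-2.19234, 1.5928, -0.523214)  len=0.5625
  (v10,v19,v15) [+--] → (-2.47738, 1.5928, -0.0383043)–(-2.4999, 1.5928, 0)  len=0.0444

Chained into 2 loop(s):
  loop 1: 10 segments, perimeter = 3.5853
  loop 2: 12 segments, perimeter = 5.7739
Total perimeter = 9.359

loops=2 perimeter=9.359


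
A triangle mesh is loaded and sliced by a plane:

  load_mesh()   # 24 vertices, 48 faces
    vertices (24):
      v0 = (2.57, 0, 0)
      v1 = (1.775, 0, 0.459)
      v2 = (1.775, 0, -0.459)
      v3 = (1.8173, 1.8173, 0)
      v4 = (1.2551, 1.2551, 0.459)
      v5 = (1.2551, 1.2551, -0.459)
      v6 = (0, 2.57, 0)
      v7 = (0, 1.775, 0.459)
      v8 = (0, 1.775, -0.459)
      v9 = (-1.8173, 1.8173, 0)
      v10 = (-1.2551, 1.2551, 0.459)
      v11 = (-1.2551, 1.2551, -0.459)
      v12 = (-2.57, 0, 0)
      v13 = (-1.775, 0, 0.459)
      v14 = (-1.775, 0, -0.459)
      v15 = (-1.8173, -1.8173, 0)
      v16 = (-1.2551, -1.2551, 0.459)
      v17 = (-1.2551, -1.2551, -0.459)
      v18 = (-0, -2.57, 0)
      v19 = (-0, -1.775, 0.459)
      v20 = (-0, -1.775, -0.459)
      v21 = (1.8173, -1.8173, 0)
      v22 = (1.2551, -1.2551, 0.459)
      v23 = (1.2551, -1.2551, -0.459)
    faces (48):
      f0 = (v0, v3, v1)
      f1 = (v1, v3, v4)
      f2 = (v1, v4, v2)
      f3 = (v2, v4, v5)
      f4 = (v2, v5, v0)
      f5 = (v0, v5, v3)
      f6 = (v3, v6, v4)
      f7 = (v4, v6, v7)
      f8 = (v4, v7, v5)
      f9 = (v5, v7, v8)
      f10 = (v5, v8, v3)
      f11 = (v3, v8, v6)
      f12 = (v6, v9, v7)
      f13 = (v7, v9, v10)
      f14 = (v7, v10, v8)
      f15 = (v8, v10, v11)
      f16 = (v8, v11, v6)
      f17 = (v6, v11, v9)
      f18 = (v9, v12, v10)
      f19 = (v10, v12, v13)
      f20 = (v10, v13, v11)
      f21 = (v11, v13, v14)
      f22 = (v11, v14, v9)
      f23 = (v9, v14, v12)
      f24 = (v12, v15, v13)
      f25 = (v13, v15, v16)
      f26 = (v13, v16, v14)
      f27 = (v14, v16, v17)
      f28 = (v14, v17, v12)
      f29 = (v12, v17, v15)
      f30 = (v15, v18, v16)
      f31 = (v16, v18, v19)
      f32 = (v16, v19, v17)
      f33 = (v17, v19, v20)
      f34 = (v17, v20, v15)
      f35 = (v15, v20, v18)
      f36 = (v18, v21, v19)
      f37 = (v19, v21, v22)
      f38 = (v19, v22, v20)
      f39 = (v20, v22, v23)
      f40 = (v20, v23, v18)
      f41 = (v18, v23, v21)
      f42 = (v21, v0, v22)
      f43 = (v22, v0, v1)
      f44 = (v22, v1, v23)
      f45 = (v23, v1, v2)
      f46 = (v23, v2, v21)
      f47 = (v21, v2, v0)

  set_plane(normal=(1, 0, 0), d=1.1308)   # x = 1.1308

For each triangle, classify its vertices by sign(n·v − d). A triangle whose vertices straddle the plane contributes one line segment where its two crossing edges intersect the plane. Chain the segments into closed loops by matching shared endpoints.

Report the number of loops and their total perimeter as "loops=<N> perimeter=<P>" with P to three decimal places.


loops=2 perimeter=5.508

Straddling triangles (12 of 48):
  (v3,v6,v4) [+-+] → (1.1308, 2.10164, 0)–(1.1308, 1.38532, 0.413543)  len=0.8271
  (v4,v6,v7) [+--] → (1.1308, 1.38532, 0.413543)–(1.1308, 1.30659, 0.459)  len=0.0909
  (v4,v7,v5) [+-+] → (1.1308, 1.30659, 0.459)–(1.1308, 1.30659, -0.368085)  len=0.8271
  (v5,v7,v8) [+--] → (1.1308, 1.30659, -0.368085)–(1.1308, 1.30659, -0.459)  len=0.0909
  (v5,v8,v3) [+-+] → (1.1308, 1.30659, -0.459)–(1.1308, 1.80132, -0.173391)  len=0.5713
  (v3,v8,v6) [+--] → (1.1308, 1.80132, -0.173391)–(1.1308, 2.10164, 0)  len=0.3468
  (v18,v21,v19) [-+-] → (1.1308, -2.10164, 0)–(1.1308, -1.80132, 0.173391)  len=0.3468
  (v19,v21,v22) [-++] → (1.1308, -1.80132, 0.173391)–(1.1308, -1.30659, 0.459)  len=0.5713
  (v19,v22,v20) [-+-] → (1.1308, -1.30659, 0.459)–(1.1308, -1.30659, 0.368085)  len=0.0909
  (v20,v22,v23) [-++] → (1.1308, -1.30659, 0.368085)–(1.1308, -1.30659, -0.459)  len=0.8271
  (v20,v23,v18) [-+-] → (1.1308, -1.30659, -0.459)–(1.1308, -1.38532, -0.413543)  len=0.0909
  (v18,v23,v21) [-++] → (1.1308, -1.38532, -0.413543)–(1.1308, -2.10164, 0)  len=0.8271

Chained into 2 loop(s):
  loop 1: 6 segments, perimeter = 2.7541
  loop 2: 6 segments, perimeter = 2.7541
Total perimeter = 5.508


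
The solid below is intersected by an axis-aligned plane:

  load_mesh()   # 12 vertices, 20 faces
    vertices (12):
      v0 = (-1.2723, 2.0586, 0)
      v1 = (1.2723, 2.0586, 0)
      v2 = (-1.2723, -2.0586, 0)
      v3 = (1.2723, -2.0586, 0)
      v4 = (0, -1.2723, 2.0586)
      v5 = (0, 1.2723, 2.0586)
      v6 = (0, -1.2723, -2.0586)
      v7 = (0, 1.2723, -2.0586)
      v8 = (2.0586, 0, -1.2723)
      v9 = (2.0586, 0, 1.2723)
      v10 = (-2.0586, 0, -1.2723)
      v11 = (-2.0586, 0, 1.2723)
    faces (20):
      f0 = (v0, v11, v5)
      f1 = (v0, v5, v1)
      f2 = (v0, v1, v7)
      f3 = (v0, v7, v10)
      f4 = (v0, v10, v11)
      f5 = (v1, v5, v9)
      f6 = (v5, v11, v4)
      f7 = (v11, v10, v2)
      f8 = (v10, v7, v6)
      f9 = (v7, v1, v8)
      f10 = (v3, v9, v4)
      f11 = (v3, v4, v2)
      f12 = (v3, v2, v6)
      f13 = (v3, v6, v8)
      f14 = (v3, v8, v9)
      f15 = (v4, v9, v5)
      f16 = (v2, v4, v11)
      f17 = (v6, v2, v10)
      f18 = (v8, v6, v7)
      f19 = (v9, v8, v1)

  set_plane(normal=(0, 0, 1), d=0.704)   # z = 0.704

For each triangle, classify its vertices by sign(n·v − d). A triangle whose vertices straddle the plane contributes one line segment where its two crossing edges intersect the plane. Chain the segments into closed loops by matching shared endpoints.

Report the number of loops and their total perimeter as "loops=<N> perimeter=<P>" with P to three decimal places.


loops=1 perimeter=12.209

Straddling triangles (10 of 20):
  (v0,v11,v5) [-++] → (-1.70738, 0.919518, 0.704)–(-0.837199, 1.7897, 0.704)  len=1.2306
  (v0,v5,v1) [-+-] → (-0.837199, 1.7897, 0.704)–(0.837199, 1.7897, 0.704)  len=1.6744
  (v0,v10,v11) [--+] → (-2.0586, 0, 0.704)–(-1.70738, 0.919518, 0.704)  len=0.9843
  (v1,v5,v9) [-++] → (0.837199, 1.7897, 0.704)–(1.70738, 0.919518, 0.704)  len=1.2306
  (v11,v10,v2) [+--] → (-2.0586, 0, 0.704)–(-1.70738, -0.919518, 0.704)  len=0.9843
  (v3,v9,v4) [-++] → (1.70738, -0.919518, 0.704)–(0.837199, -1.7897, 0.704)  len=1.2306
  (v3,v4,v2) [-+-] → (0.837199, -1.7897, 0.704)–(-0.837199, -1.7897, 0.704)  len=1.6744
  (v3,v8,v9) [--+] → (2.0586, 0, 0.704)–(1.70738, -0.919518, 0.704)  len=0.9843
  (v2,v4,v11) [-++] → (-0.837199, -1.7897, 0.704)–(-1.70738, -0.919518, 0.704)  len=1.2306
  (v9,v8,v1) [+--] → (2.0586, 0, 0.704)–(1.70738, 0.919518, 0.704)  len=0.9843

Chained into 1 loop(s):
  loop 1: 10 segments, perimeter = 12.2085
Total perimeter = 12.209


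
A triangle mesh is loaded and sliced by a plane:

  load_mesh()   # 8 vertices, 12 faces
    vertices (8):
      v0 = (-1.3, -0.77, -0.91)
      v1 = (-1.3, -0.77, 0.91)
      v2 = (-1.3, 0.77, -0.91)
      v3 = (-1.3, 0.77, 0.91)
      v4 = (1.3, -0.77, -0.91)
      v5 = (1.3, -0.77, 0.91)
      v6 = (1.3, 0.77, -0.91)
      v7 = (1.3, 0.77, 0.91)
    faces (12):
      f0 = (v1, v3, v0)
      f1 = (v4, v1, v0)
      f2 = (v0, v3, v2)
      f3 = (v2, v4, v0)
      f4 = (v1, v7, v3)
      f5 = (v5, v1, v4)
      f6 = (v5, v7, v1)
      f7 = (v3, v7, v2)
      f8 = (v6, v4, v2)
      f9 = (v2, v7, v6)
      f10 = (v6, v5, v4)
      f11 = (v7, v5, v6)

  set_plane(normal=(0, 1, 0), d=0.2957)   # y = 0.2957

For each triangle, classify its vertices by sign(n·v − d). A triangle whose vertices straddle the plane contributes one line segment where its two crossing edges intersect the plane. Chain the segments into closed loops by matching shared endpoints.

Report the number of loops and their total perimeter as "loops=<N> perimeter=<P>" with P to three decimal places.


loops=1 perimeter=8.840

Straddling triangles (8 of 12):
  (v1,v3,v0) [-+-] → (-1.3, 0.2957, 0.91)–(-1.3, 0.2957, 0.349464)  len=0.5605
  (v0,v3,v2) [-++] → (-1.3, 0.2957, 0.349464)–(-1.3, 0.2957, -0.91)  len=1.2595
  (v2,v4,v0) [+--] → (-0.499234, 0.2957, -0.91)–(-1.3, 0.2957, -0.91)  len=0.8008
  (v1,v7,v3) [-++] → (0.499234, 0.2957, 0.91)–(-1.3, 0.2957, 0.91)  len=1.7992
  (v5,v7,v1) [-+-] → (1.3, 0.2957, 0.91)–(0.499234, 0.2957, 0.91)  len=0.8008
  (v6,v4,v2) [+-+] → (1.3, 0.2957, -0.91)–(-0.499234, 0.2957, -0.91)  len=1.7992
  (v6,v5,v4) [+--] → (1.3, 0.2957, -0.349464)–(1.3, 0.2957, -0.91)  len=0.5605
  (v7,v5,v6) [+-+] → (1.3, 0.2957, 0.91)–(1.3, 0.2957, -0.349464)  len=1.2595

Chained into 1 loop(s):
  loop 1: 8 segments, perimeter = 8.8400
Total perimeter = 8.840


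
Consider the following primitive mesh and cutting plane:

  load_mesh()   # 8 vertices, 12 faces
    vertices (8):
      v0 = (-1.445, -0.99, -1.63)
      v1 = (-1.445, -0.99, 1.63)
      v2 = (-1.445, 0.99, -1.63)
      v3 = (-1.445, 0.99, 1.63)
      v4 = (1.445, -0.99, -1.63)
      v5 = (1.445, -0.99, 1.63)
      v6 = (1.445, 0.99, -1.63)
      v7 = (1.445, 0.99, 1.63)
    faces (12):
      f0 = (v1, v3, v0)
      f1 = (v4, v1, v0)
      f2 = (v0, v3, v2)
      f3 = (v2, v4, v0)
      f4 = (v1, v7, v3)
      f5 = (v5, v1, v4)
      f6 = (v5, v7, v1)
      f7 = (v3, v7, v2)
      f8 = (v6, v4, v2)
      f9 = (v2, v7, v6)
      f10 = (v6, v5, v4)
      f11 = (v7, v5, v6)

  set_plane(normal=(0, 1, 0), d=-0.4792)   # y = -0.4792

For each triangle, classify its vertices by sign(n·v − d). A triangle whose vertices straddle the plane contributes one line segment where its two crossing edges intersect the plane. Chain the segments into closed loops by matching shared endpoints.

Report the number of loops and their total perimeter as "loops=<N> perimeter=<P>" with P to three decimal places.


loops=1 perimeter=12.300

Straddling triangles (8 of 12):
  (v1,v3,v0) [-+-] → (-1.445, -0.4792, 1.63)–(-1.445, -0.4792, -0.788986)  len=2.4190
  (v0,v3,v2) [-++] → (-1.445, -0.4792, -0.788986)–(-1.445, -0.4792, -1.63)  len=0.8410
  (v2,v4,v0) [+--] → (0.699438, -0.4792, -1.63)–(-1.445, -0.4792, -1.63)  len=2.1444
  (v1,v7,v3) [-++] → (-0.699438, -0.4792, 1.63)–(-1.445, -0.4792, 1.63)  len=0.7456
  (v5,v7,v1) [-+-] → (1.445, -0.4792, 1.63)–(-0.699438, -0.4792, 1.63)  len=2.1444
  (v6,v4,v2) [+-+] → (1.445, -0.4792, -1.63)–(0.699438, -0.4792, -1.63)  len=0.7456
  (v6,v5,v4) [+--] → (1.445, -0.4792, 0.788986)–(1.445, -0.4792, -1.63)  len=2.4190
  (v7,v5,v6) [+-+] → (1.445, -0.4792, 1.63)–(1.445, -0.4792, 0.788986)  len=0.8410

Chained into 1 loop(s):
  loop 1: 8 segments, perimeter = 12.3000
Total perimeter = 12.300


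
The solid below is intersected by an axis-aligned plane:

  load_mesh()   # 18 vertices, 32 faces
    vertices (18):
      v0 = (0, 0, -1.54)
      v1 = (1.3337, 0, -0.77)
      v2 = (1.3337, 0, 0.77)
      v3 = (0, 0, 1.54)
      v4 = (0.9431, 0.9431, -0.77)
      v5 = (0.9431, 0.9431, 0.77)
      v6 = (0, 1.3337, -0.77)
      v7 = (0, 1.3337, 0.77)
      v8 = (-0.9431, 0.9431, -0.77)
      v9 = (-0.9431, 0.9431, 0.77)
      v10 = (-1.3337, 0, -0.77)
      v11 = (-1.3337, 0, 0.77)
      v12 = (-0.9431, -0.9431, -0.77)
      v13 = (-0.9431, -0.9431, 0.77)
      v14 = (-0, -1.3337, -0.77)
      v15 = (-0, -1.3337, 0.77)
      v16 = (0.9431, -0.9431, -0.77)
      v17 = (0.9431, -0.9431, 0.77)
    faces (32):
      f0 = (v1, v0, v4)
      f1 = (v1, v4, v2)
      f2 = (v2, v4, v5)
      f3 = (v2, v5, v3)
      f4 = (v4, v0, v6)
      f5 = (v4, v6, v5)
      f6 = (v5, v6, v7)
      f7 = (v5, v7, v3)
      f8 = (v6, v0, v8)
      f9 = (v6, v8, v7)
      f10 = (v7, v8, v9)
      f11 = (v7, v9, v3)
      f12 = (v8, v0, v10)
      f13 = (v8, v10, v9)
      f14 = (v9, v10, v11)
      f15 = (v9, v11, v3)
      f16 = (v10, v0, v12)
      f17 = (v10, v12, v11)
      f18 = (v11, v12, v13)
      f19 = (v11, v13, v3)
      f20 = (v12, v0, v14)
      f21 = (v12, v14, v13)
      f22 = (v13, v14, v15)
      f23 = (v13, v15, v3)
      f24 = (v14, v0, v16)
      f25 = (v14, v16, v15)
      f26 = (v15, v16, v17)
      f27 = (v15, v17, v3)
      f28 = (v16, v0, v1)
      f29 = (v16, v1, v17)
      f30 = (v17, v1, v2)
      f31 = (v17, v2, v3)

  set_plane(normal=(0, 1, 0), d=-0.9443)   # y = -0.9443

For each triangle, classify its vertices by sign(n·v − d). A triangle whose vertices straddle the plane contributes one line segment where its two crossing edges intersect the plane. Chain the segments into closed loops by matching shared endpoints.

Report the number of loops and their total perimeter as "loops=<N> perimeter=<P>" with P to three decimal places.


Straddling triangles (8 of 32):
  (v12,v0,v14) [++-] → (0, -0.9443, -0.994817)–(-0.940203, -0.9443, -0.77)  len=0.9667
  (v12,v14,v13) [+-+] → (-0.940203, -0.9443, -0.77)–(-0.940203, -0.9443, 0.765269)  len=1.5353
  (v13,v14,v15) [+--] → (-0.940203, -0.9443, 0.765269)–(-0.940203, -0.9443, 0.77)  len=0.0047
  (v13,v15,v3) [+-+] → (-0.940203, -0.9443, 0.77)–(0, -0.9443, 0.994817)  len=0.9667
  (v14,v0,v16) [-++] → (0, -0.9443, -0.994817)–(0.940203, -0.9443, -0.77)  len=0.9667
  (v14,v16,v15) [-+-] → (0.940203, -0.9443, -0.77)–(0.940203, -0.9443, -0.765269)  len=0.0047
  (v15,v16,v17) [-++] → (0.940203, -0.9443, -0.765269)–(0.940203, -0.9443, 0.77)  len=1.5353
  (v15,v17,v3) [-++] → (0.940203, -0.9443, 0.77)–(0, -0.9443, 0.994817)  len=0.9667

Chained into 1 loop(s):
  loop 1: 8 segments, perimeter = 6.9468
Total perimeter = 6.947

loops=1 perimeter=6.947


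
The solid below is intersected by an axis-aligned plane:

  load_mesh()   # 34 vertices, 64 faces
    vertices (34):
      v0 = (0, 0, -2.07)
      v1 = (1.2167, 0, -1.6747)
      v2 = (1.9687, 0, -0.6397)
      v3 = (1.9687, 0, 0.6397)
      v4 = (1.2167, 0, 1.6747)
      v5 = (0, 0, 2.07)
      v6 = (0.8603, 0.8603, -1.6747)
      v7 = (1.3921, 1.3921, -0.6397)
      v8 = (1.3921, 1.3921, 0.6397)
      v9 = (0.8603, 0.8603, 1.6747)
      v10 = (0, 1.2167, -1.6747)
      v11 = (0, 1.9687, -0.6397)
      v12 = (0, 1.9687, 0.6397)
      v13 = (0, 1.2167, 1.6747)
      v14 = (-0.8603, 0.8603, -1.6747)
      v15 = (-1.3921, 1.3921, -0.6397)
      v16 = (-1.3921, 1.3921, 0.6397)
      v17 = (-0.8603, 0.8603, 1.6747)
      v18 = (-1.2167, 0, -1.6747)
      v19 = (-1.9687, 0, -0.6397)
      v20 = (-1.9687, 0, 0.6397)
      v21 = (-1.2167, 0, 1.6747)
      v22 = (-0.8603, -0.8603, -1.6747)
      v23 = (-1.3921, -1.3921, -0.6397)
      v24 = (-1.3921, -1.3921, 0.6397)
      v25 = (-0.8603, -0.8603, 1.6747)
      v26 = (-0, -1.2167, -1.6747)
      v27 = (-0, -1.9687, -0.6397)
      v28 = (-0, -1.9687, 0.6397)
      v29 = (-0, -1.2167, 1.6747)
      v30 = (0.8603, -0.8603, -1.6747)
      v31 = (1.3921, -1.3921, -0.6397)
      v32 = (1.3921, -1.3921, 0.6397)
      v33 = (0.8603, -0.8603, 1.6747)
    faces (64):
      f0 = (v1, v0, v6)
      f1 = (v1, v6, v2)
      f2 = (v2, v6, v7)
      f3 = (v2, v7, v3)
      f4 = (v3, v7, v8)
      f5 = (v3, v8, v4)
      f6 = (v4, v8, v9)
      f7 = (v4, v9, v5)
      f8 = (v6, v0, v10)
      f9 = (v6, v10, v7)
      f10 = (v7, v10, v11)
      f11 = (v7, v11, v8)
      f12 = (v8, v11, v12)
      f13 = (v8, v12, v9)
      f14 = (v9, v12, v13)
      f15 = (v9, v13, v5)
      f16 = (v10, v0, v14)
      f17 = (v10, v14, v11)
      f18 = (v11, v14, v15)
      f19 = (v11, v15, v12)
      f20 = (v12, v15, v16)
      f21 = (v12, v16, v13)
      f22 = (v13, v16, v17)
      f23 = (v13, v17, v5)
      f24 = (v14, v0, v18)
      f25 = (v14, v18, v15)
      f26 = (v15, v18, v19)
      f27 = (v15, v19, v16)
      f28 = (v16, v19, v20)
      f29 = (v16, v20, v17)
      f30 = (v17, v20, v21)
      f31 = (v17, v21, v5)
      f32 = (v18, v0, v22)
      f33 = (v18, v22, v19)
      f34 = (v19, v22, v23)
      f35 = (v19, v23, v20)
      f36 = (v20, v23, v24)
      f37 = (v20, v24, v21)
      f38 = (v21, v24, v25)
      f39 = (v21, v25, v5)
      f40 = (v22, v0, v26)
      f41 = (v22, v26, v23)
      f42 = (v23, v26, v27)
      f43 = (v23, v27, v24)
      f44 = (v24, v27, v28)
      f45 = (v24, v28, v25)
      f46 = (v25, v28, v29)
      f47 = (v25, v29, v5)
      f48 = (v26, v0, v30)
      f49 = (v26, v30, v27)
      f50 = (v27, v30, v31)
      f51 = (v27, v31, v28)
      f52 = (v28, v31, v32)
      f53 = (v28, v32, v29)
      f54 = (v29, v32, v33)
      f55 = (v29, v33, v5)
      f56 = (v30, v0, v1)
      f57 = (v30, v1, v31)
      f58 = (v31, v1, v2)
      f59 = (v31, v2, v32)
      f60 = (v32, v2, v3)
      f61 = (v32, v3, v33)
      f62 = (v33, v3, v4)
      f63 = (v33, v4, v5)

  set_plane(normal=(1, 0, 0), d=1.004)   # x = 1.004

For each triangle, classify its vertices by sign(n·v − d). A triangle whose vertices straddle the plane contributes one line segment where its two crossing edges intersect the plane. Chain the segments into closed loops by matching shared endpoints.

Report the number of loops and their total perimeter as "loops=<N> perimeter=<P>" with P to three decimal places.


Straddling triangles (20 of 64):
  (v1,v0,v6) [+--] → (1.004, 0, -1.74381)–(1.004, 0.513428, -1.6747)  len=0.5181
  (v1,v6,v2) [+-+] → (1.004, 0.513428, -1.6747)–(1.004, 0.748765, -1.54052)  len=0.2709
  (v2,v6,v7) [+-+] → (1.004, 0.748765, -1.54052)–(1.004, 1.004, -1.39503)  len=0.2938
  (v4,v8,v9) [++-] → (1.004, 1.004, 1.39503)–(1.004, 0.513428, 1.6747)  len=0.5647
  (v4,v9,v5) [+--] → (1.004, 0.513428, 1.6747)–(1.004, 0, 1.74381)  len=0.5181
  (v6,v10,v7) [--+] → (1.004, 1.3432, -0.928245)–(1.004, 1.004, -1.39503)  len=0.5770
  (v7,v10,v11) [+--] → (1.004, 1.3432, -0.928245)–(1.004, 1.55285, -0.6397)  len=0.3567
  (v7,v11,v8) [+-+] → (1.004, 1.55285, -0.6397)–(1.004, 1.55285, 0.283019)  len=0.9227
  (v8,v11,v12) [+--] → (1.004, 1.55285, 0.283019)–(1.004, 1.55285, 0.6397)  len=0.3567
  (v8,v12,v9) [+--] → (1.004, 1.55285, 0.6397)–(1.004, 1.004, 1.39503)  len=0.9337
  (v27,v30,v31) [--+] → (1.004, -1.004, -1.39503)–(1.004, -1.55285, -0.6397)  len=0.9337
  (v27,v31,v28) [-+-] → (1.004, -1.55285, -0.6397)–(1.004, -1.55285, -0.283019)  len=0.3567
  (v28,v31,v32) [-++] → (1.004, -1.55285, -0.283019)–(1.004, -1.55285, 0.6397)  len=0.9227
  (v28,v32,v29) [-+-] → (1.004, -1.55285, 0.6397)–(1.004, -1.3432, 0.928245)  len=0.3567
  (v29,v32,v33) [-+-] → (1.004, -1.3432, 0.928245)–(1.004, -1.004, 1.39503)  len=0.5770
  (v30,v0,v1) [--+] → (1.004, 0, -1.74381)–(1.004, -0.513428, -1.6747)  len=0.5181
  (v30,v1,v31) [-++] → (1.004, -0.513428, -1.6747)–(1.004, -1.004, -1.39503)  len=0.5647
  (v32,v3,v33) [++-] → (1.004, -0.748765, 1.54052)–(1.004, -1.004, 1.39503)  len=0.2938
  (v33,v3,v4) [-++] → (1.004, -0.748765, 1.54052)–(1.004, -0.513428, 1.6747)  len=0.2709
  (v33,v4,v5) [-+-] → (1.004, -0.513428, 1.6747)–(1.004, 0, 1.74381)  len=0.5181

Chained into 1 loop(s):
  loop 1: 20 segments, perimeter = 10.6245
Total perimeter = 10.625

loops=1 perimeter=10.625
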